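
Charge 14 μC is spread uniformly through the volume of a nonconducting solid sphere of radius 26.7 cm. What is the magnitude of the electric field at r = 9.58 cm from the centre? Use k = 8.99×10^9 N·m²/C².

E ≈ 6.33×10^5 N/C

Use a concentric Gaussian sphere at r = 9.58 cm (r < R).
For a uniform sphere the enclosed fraction is (r/R)³, so Q_enc = (14 μC)(0.0958/0.267)³ = 6.467×10^-7 C.
Since E is radial and uniform over the Gaussian sphere, Φ = E·4πr² = Q_enc/ε₀.
E = k|Q_enc|/r² = (8.99×10^9)(6.467×10^-7)/(0.0958)² = 6.33×10^5 N/C.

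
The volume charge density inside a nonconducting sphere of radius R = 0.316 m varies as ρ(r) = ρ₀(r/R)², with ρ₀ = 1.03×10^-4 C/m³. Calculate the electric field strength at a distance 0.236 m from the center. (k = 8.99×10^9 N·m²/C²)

3.06×10^5 N/C

By spherical symmetry E is radial; choose a Gaussian sphere of radius r = 0.236 m (r < R).
Q_enc = ∫₀^r ρ(r')·4πr'² dr' = (4πρ₀/R²) ∫₀^r r'^4 dr' = 4πρ₀ r^5/(5·R²) = 1.898e-6 C.
Since E is radial and uniform over the Gaussian sphere, Φ = E·4πr² = Q_enc/ε₀.
E = k|Q_enc|/r² = (8.99×10^9)(1.898e-6)/(0.236)² = 3.06×10^5 N/C.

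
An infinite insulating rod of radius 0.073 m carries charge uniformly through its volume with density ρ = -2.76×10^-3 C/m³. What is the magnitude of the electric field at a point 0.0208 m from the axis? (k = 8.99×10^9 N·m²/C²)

|E| = 3.24e6 V/m

Take a coaxial cylindrical Gaussian surface of radius r = 0.0208 m and length L (r < R).
Charge inside radius r per length L is ρ·πr²·L, so λ_enc = ρπr² = -3.751×10^-6 C/m.
Applying ∮E·dA = Q_enc/ε₀ with the end caps contributing no flux:
E = 2k|λ_enc|/r = 2(8.99×10^9)(3.751×10^-6)/(0.0208) = 3.24×10^6 N/C.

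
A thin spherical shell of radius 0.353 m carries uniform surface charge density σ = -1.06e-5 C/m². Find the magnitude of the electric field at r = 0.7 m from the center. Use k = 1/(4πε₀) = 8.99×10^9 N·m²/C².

3.05×10^5 V/m

Symmetry ⇒ E = E(r) r̂. Gaussian sphere of radius r = 0.7 m (r > 0.353 m).
The entire shell is enclosed: Q_enc = σ·4πR² = (-1.06×10^-5)·4π·(0.353)² = -1.66×10^-5 C.
Gauss's law: E·4πr² = Q_enc/ε₀.
E = k|Q_enc|/r² = (8.99×10^9)(1.66e-5)/(0.7)² = 3.05e5 N/C.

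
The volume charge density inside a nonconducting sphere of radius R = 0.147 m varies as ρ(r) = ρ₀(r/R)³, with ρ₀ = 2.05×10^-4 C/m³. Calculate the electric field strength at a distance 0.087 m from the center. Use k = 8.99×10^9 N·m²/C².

Symmetry ⇒ E = E(r) r̂. Gaussian sphere of radius r = 0.087 m (r < R).
Integrate the density: Q_enc = 4π ∫₀^r ρ₀(r'/R)^3 r'² dr' = 4πρ₀ r^6/(6·R³) = 5.861×10^-8 C.
Gauss's law: E·4πr² = Q_enc/ε₀.
E = k|Q_enc|/r² = (8.99×10^9)(5.861e-8)/(0.087)² = 6.96×10^4 N/C.

E = 6.96×10^4 V/m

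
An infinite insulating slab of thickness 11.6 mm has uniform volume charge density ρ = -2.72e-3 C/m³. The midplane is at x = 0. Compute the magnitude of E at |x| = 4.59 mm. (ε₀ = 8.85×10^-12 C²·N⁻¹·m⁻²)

|E| ≈ 1.41×10^6 V/m

By symmetry E is perpendicular to the slab. A Gaussian pillbox from −4.59 mm to +4.59 mm (face area A) lies entirely within the slab.
Q_enc = ρ·(2x)·A and flux = 2EA, so 2EA = 2ρxA/ε₀ ⇒ E = |ρ|x/ε₀.
E = (2.72e-3)(0.00459)/(8.85×10^-12) = 1.41×10^6 N/C.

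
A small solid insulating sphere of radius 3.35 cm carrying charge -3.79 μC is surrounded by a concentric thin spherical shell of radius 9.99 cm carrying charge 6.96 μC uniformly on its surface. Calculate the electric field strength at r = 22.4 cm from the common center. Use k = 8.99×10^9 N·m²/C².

Use a concentric Gaussian sphere at r = 22.4 cm (r > 9.99 cm, enclosing both).
Q_enc = (-3.79 μC) + (6.96 μC) = 3.17×10^-6 C.
Since E is radial and uniform over the Gaussian sphere, Φ = E·4πr² = Q_enc/ε₀.
E = k|Q_enc|/r² = (8.99×10^9)(3.17×10^-6)/(0.224)² = 5.68×10^5 N/C.

E = 5.68×10^5 N/C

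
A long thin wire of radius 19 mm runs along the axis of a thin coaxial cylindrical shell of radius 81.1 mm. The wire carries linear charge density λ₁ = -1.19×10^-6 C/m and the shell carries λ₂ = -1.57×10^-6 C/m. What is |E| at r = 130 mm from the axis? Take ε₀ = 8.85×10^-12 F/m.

E ≈ 3.82×10^5 N/C

Coaxial Gaussian cylinder, radius r = 130 mm, length L (r > 81.1 mm, enclosing both).
λ_enc = λ₁ + λ₂ = (-1.19e-6) + (-1.57×10^-6) = -2.76×10^-6 C/m.
Since E is radial and uniform over the curved surface, Φ = E·2πrL = Q_enc/ε₀ = λ_enc L/ε₀.
E = |λ_enc|/(2πε₀r) = (2.76×10^-6)/(2π·8.85×10^-12·0.13) = 3.82e5 N/C.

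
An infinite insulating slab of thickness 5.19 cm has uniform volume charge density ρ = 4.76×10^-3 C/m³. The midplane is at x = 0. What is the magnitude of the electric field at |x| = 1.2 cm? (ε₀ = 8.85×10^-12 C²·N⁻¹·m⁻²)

6.45×10^6 N/C

By symmetry E is perpendicular to the slab. A Gaussian pillbox from −1.2 cm to +1.2 cm (face area A) lies entirely within the slab.
Q_enc = ρ·(2x)·A and flux = 2EA, so 2EA = 2ρxA/ε₀ ⇒ E = |ρ|x/ε₀.
E = (4.76×10^-3)(0.012)/(8.85×10^-12) = 6.45×10^6 N/C.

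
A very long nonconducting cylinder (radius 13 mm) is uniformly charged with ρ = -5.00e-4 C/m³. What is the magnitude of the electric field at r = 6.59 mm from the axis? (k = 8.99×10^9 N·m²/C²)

Choose a coaxial cylinder of radius r = 6.59 mm (arbitrary length L) as the Gaussian surface (r < R).
Charge inside radius r per length L is ρ·πr²·L, so λ_enc = ρπr² = -6.822×10^-8 C/m.
By Gauss's law (flux through the curved wall only), E·2πrL = λ_enc L/ε₀.
E = 2k|λ_enc|/r = 2(8.99×10^9)(6.822×10^-8)/(0.00659) = 1.86e5 N/C.

E = 1.86e5 N/C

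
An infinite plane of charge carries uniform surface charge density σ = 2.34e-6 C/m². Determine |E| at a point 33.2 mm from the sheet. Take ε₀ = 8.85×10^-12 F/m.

The symmetry is planar: E is normal to the sheet and the same magnitude on both sides. Take a pillbox straddling the sheet with end-cap area A.
Only the two end caps contribute flux: Φ = 2EA. With Q_enc = σA, Gauss's law gives E = |σ|/(2ε₀).
E = |σ|/(2ε₀) = (2.34×10^-6)/(2·8.85×10^-12) = 1.32e5 N/C.

|E| ≈ 1.32×10^5 V/m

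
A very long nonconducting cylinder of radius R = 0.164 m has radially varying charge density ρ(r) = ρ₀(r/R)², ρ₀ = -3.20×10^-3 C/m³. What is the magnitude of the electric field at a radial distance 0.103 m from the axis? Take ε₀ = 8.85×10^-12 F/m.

Take a coaxial cylindrical Gaussian surface of radius r = 0.103 m and length L (r < R).
Integrating ρ over the cross-section to radius r: λ_enc = (2πρ₀/R²) ∫₀^r r'^3 dr' = 2πρ₀ r^4/(4·R²) = -2.103×10^-5 C/m.
Since E is radial and uniform over the curved surface, Φ = E·2πrL = Q_enc/ε₀ = λ_enc L/ε₀.
E = |λ_enc|/(2πε₀r) = (2.103×10^-5)/(2π·8.85×10^-12·0.103) = 3.67×10^6 N/C.

E ≈ 3.67×10^6 V/m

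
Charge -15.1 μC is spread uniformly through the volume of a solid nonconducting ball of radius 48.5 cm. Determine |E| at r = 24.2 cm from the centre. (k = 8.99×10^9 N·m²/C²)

By spherical symmetry E is radial; choose a Gaussian sphere of radius r = 24.2 cm (r < R).
For a uniform sphere the enclosed fraction is (r/R)³, so Q_enc = (-15.1 μC)(0.242/0.485)³ = -1.876×10^-6 C.
Since E is radial and uniform over the Gaussian sphere, Φ = E·4πr² = Q_enc/ε₀.
E = k|Q_enc|/r² = (8.99×10^9)(1.876×10^-6)/(0.242)² = 2.88×10^5 N/C.

2.88e5 V/m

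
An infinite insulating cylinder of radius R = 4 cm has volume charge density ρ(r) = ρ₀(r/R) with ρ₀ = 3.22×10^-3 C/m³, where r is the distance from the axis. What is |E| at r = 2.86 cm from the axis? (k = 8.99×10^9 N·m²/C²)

|E| ≈ 2.48×10^6 V/m

Coaxial Gaussian cylinder, radius r = 2.86 cm, length L (r < R).
λ_enc = ∫₀^r ρ(r')·2πr' dr' = (2πρ₀/R)·r^3/3 = 3.944e-6 C/m.
Since E is radial and uniform over the curved surface, Φ = E·2πrL = Q_enc/ε₀ = λ_enc L/ε₀.
E = 2k|λ_enc|/r = 2(8.99×10^9)(3.944×10^-6)/(0.0286) = 2.48e6 N/C.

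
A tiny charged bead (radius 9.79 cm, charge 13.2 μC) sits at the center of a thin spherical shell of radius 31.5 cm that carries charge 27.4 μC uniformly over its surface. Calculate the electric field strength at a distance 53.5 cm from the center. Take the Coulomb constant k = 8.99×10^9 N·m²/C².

E ≈ 1.28×10^6 V/m

By spherical symmetry E is radial; choose a Gaussian sphere of radius r = 53.5 cm (r > 31.5 cm, enclosing both).
Q_enc = (13.2 μC) + (27.4 μC) = 4.06e-5 C.
Applying ∮E·dA = Q_enc/ε₀ with Φ = E(4πr²):
E = k|Q_enc|/r² = (8.99×10^9)(4.06×10^-5)/(0.535)² = 1.28e6 N/C.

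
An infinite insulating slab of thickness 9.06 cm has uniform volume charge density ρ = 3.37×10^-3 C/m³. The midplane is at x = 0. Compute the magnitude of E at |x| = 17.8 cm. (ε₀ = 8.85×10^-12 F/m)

E = 1.72e7 V/m

The point |x| = 17.8 cm lies outside the slab (half-thickness 0.0453 m). A symmetric pillbox spanning the full slab encloses Q_enc = ρ·d·A.
Flux = 2EA ⇒ E = |ρ|d/(2ε₀), independent of distance outside.
E = (3.37×10^-3)(0.0906)/(2·8.85×10^-12) = 1.72e7 N/C.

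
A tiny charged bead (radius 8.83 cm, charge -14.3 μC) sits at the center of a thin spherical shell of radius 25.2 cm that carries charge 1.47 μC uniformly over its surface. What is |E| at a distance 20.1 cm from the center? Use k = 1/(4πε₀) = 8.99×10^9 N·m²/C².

3.18e6 V/m

Use a concentric Gaussian sphere at r = 20.1 cm (between the bodies, 8.83 cm < r < 25.2 cm).
The shell at 25.2 cm lies outside the Gaussian surface, so Q_enc = -14.3 μC = -1.43×10^-5 C.
By Gauss's law, ∮E·dA = E·4πr² = Q_enc/ε₀.
E = k|Q_enc|/r² = (8.99×10^9)(1.43×10^-5)/(0.201)² = 3.18×10^6 N/C.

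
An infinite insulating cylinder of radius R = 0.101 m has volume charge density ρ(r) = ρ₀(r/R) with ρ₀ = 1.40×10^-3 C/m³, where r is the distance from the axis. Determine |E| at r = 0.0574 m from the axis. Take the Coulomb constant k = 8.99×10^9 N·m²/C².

|E| = 1.72e6 N/C

Choose a coaxial cylinder of radius r = 0.0574 m (arbitrary length L) as the Gaussian surface (r < R).
Integrating ρ over the cross-section to radius r: λ_enc = (2πρ₀/R) ∫₀^r r'^2 dr' = 2πρ₀ r^3/(3·R) = 5.49×10^-6 C/m.
Applying ∮E·dA = Q_enc/ε₀ with the end caps contributing no flux:
E = 2k|λ_enc|/r = 2(8.99×10^9)(5.49×10^-6)/(0.0574) = 1.72×10^6 N/C.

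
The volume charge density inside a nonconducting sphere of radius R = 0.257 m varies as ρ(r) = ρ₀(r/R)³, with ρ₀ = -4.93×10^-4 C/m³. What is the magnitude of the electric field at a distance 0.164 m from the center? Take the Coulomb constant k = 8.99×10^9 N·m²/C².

Use a concentric Gaussian sphere at r = 0.164 m (r < R).
Q_enc = ∫₀^r ρ(r')·4πr'² dr' = (4πρ₀/R³) ∫₀^r r'^5 dr' = 4πρ₀ r^6/(6·R³) = -1.184×10^-6 C.
Gauss's law: E·4πr² = Q_enc/ε₀.
E = k|Q_enc|/r² = (8.99×10^9)(1.184×10^-6)/(0.164)² = 3.96×10^5 N/C.

3.96×10^5 N/C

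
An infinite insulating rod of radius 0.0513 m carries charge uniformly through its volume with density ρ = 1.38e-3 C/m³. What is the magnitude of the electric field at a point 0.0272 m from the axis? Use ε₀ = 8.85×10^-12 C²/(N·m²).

Take a coaxial cylindrical Gaussian surface of radius r = 0.0272 m and length L (r < R).
Enclosed charge per unit length: λ_enc = ρ·πr² = (1.38×10^-3)π(0.0272)² = 3.208e-6 C/m.
Applying ∮E·dA = Q_enc/ε₀ with the end caps contributing no flux:
E = |λ_enc|/(2πε₀r) = (3.208×10^-6)/(2π·8.85×10^-12·0.0272) = 2.12×10^6 N/C.

2.12×10^6 N/C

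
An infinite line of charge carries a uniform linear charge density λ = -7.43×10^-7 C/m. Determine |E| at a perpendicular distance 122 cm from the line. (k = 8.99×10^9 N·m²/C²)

Choose a coaxial cylinder of radius r = 122 cm (arbitrary length L) as the Gaussian surface.
Q_enc = λL, so λ_enc = -7.43×10^-7 C/m.
Applying ∮E·dA = Q_enc/ε₀ with the end caps contributing no flux:
E = 2k|λ_enc|/r = 2(8.99×10^9)(7.43×10^-7)/(1.22) = 1.10e4 N/C.

E ≈ 1.10e4 N/C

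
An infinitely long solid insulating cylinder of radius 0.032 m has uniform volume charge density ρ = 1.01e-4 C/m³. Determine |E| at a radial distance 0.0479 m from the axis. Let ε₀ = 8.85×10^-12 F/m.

1.22×10^5 N/C

Coaxial Gaussian cylinder, radius r = 0.0479 m, length L (r > 0.032 m, full cross-section enclosed).
λ_enc = ρ·πR² = (1.01e-4)π(0.032)² = 3.249×10^-7 C/m.
Since E is radial and uniform over the curved surface, Φ = E·2πrL = Q_enc/ε₀ = λ_enc L/ε₀.
E = |λ_enc|/(2πε₀r) = (3.249×10^-7)/(2π·8.85×10^-12·0.0479) = 1.22×10^5 N/C.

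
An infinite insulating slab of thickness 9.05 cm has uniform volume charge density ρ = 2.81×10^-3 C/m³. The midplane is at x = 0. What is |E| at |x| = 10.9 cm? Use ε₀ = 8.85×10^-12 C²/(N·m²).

|E| = 1.44×10^7 N/C

The point |x| = 10.9 cm lies outside the slab (half-thickness 0.04525 m). A symmetric pillbox spanning the full slab encloses Q_enc = ρ·d·A.
Flux = 2EA ⇒ E = |ρ|d/(2ε₀), independent of distance outside.
E = (2.81×10^-3)(0.0905)/(2·8.85×10^-12) = 1.44×10^7 N/C.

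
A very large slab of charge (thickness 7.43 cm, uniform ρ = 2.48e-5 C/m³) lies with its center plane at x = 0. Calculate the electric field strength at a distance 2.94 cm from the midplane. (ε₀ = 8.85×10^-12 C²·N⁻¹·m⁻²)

By symmetry E is perpendicular to the slab. A Gaussian pillbox from −2.94 cm to +2.94 cm (face area A) lies entirely within the slab.
Q_enc = ρ·(2x)·A and flux = 2EA, so 2EA = 2ρxA/ε₀ ⇒ E = |ρ|x/ε₀.
E = (2.48e-5)(0.0294)/(8.85×10^-12) = 8.24e4 N/C.

E = 8.24e4 N/C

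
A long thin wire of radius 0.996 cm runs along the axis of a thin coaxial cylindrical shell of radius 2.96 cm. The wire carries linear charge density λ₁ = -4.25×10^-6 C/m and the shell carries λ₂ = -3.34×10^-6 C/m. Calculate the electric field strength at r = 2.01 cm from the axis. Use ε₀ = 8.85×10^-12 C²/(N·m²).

By cylindrical symmetry E is radial; use a coaxial Gaussian cylinder of radius 2.01 cm and length L (between the conductors, 0.996 cm < r < 2.96 cm).
Only the inner wire is enclosed; the outer shell contributes nothing inside itself. λ_enc = λ₁ = -4.25e-6 C/m.
Applying ∮E·dA = Q_enc/ε₀ with the end caps contributing no flux:
E = |λ_enc|/(2πε₀r) = (4.25×10^-6)/(2π·8.85×10^-12·0.0201) = 3.80×10^6 N/C.

3.80×10^6 N/C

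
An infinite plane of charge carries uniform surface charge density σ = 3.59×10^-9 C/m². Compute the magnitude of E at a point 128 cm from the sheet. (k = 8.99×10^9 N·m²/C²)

|E| = 203 V/m

By planar symmetry E is perpendicular to the sheet and uniform; use a Gaussian pillbox with flat faces of area A on each side of the sheet.
Flux Φ = 2EA and Q_enc = σA, so 2EA = σA/ε₀ ⇒ E = |σ|/(2ε₀), independent of distance.
E = 2πk|σ| = 2π(8.99×10^9)(3.59e-9) = 203 N/C.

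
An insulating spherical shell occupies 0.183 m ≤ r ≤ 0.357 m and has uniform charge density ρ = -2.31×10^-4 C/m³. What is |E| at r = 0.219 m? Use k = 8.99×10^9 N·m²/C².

|E| = 7.94×10^5 V/m

By spherical symmetry E is radial; choose a Gaussian sphere of radius r = 0.219 m (within the shell material, 0.183 m < r < 0.357 m).
Only the shell between 0.183 m and r is enclosed: Q_enc = ρ·(4π/3)(r³ − a³) = (-2.31×10^-4)·(4π/3)·((0.219)³ − (0.183)³) = -4.233×10^-6 C.
Since E is radial and uniform over the Gaussian sphere, Φ = E·4πr² = Q_enc/ε₀.
E = k|Q_enc|/r² = (8.99×10^9)(4.233×10^-6)/(0.219)² = 7.94×10^5 N/C.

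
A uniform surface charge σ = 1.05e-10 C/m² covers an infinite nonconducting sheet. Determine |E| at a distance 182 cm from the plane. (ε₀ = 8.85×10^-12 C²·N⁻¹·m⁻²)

E ≈ 5.93 N/C

The symmetry is planar: E is normal to the sheet and the same magnitude on both sides. Take a pillbox straddling the sheet with end-cap area A.
Flux Φ = 2EA and Q_enc = σA, so 2EA = σA/ε₀ ⇒ E = |σ|/(2ε₀), independent of distance.
E = |σ|/(2ε₀) = (1.05×10^-10)/(2·8.85×10^-12) = 5.93 N/C.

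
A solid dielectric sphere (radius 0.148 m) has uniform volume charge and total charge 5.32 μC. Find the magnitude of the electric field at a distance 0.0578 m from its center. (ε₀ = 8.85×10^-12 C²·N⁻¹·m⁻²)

Take a concentric spherical Gaussian surface of radius r = 0.0578 m (r < R).
Only the charge within r is enclosed: Q_enc = Q·(r/R)³ = (5.32 μC)·(0.0578 m/0.148 m)³ = 3.169×10^-7 C.
By Gauss's law, ∮E·dA = E·4πr² = Q_enc/ε₀.
E = |Q_enc|/(4πε₀r²) = (3.169e-7)/(4π·8.85×10^-12·(0.0578)²) = 8.53×10^5 N/C.

E = 8.53e5 V/m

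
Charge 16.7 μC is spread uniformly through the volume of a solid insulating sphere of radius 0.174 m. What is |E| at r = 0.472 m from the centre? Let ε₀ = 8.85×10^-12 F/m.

|E| ≈ 6.74×10^5 N/C

Use a concentric Gaussian sphere at r = 0.472 m (r > R, so the entire charge is enclosed).
Q_enc = 16.7 μC = 1.67e-5 C.
Applying ∮E·dA = Q_enc/ε₀ with Φ = E(4πr²):
E = |Q_enc|/(4πε₀r²) = (1.67e-5)/(4π·8.85×10^-12·(0.472)²) = 6.74×10^5 N/C.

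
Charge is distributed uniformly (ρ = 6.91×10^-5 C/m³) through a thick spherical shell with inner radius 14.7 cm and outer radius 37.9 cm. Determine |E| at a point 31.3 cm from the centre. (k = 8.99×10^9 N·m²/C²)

7.30e5 N/C

Take a concentric spherical Gaussian surface of radius r = 31.3 cm (within the shell material, 14.7 cm < r < 37.9 cm).
Enclosed charge is the volume from a to r: Q_enc = (4π/3)ρ(r³ − a³) = 7.956×10^-6 C.
By Gauss's law, ∮E·dA = E·4πr² = Q_enc/ε₀.
E = k|Q_enc|/r² = (8.99×10^9)(7.956×10^-6)/(0.313)² = 7.30e5 N/C.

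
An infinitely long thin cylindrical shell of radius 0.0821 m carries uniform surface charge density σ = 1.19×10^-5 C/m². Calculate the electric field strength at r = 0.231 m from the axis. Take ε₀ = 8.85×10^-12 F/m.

E = 4.78×10^5 N/C

By cylindrical symmetry E is radial; use a coaxial Gaussian cylinder of radius 0.231 m and length L (r > 0.0821 m).
The whole shell is enclosed: λ_enc = σ·2πR = (1.19×10^-5)·2π·(0.0821) = 6.139×10^-6 C/m.
By Gauss's law (flux through the curved wall only), E·2πrL = λ_enc L/ε₀.
E = |λ_enc|/(2πε₀r) = (6.139×10^-6)/(2π·8.85×10^-12·0.231) = 4.78e5 N/C.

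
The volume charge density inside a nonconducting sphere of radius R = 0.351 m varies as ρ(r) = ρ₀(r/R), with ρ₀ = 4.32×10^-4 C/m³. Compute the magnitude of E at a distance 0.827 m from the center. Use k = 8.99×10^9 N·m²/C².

E = 7.71×10^5 N/C

By spherical symmetry E is radial; choose a Gaussian sphere of radius r = 0.827 m (r > R, all charge enclosed).
Q_enc = 4π ∫₀^R ρ₀(r'/R)^1 r'² dr' = 4πρ₀R³/4 = 5.869×10^-5 C.
Since E is radial and uniform over the Gaussian sphere, Φ = E·4πr² = Q_enc/ε₀.
E = k|Q_enc|/r² = (8.99×10^9)(5.869×10^-5)/(0.827)² = 7.71e5 N/C.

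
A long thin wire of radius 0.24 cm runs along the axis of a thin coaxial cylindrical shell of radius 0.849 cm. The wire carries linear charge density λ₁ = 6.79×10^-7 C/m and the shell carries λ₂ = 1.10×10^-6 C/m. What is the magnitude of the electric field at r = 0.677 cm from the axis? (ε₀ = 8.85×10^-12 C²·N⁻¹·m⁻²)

E = 1.80×10^6 N/C

Choose a coaxial cylinder of radius r = 0.677 cm (arbitrary length L) as the Gaussian surface (between the conductors, 0.24 cm < r < 0.849 cm).
Only the inner wire is enclosed; the outer shell contributes nothing inside itself. λ_enc = λ₁ = 6.79×10^-7 C/m.
By Gauss's law (flux through the curved wall only), E·2πrL = λ_enc L/ε₀.
E = |λ_enc|/(2πε₀r) = (6.79e-7)/(2π·8.85×10^-12·0.00677) = 1.80×10^6 N/C.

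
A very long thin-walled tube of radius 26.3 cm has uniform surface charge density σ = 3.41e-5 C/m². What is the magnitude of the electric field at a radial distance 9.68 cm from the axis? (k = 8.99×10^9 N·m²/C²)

E = 0 (no enclosed charge)

Choose a coaxial cylinder of radius r = 9.68 cm (arbitrary length L) as the Gaussian surface (r < 26.3 cm, inside the shell).
No charge is enclosed, so Gauss's law gives E·2πrL = 0 ⇒ E = 0.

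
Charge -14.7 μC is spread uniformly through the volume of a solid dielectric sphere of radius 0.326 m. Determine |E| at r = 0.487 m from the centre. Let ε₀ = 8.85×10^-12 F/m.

|E| ≈ 5.57×10^5 N/C

Use a concentric Gaussian sphere at r = 0.487 m (r > R, so the entire charge is enclosed).
Q_enc = -14.7 μC = -1.47×10^-5 C.
Since E is radial and uniform over the Gaussian sphere, Φ = E·4πr² = Q_enc/ε₀.
E = |Q_enc|/(4πε₀r²) = (1.47×10^-5)/(4π·8.85×10^-12·(0.487)²) = 5.57×10^5 N/C.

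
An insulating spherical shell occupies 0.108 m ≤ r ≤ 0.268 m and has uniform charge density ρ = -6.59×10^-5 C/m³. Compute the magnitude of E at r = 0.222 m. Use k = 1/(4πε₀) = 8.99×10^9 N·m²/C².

4.87e5 N/C

By spherical symmetry E is radial; choose a Gaussian sphere of radius r = 0.222 m (within the shell material, 0.108 m < r < 0.268 m).
Only the shell between 0.108 m and r is enclosed: Q_enc = ρ·(4π/3)(r³ − a³) = (-6.59×10^-5)·(4π/3)·((0.222)³ − (0.108)³) = -2.672×10^-6 C.
Applying ∮E·dA = Q_enc/ε₀ with Φ = E(4πr²):
E = k|Q_enc|/r² = (8.99×10^9)(2.672×10^-6)/(0.222)² = 4.87×10^5 N/C.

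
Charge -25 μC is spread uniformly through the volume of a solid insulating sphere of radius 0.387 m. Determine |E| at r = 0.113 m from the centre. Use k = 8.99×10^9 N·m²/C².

By spherical symmetry E is radial; choose a Gaussian sphere of radius r = 0.113 m (r < R).
Only the charge within r is enclosed: Q_enc = Q·(r/R)³ = (-25 μC)·(0.113 m/0.387 m)³ = -6.224×10^-7 C.
Since E is radial and uniform over the Gaussian sphere, Φ = E·4πr² = Q_enc/ε₀.
E = k|Q_enc|/r² = (8.99×10^9)(6.224×10^-7)/(0.113)² = 4.38×10^5 N/C.

|E| ≈ 4.38×10^5 N/C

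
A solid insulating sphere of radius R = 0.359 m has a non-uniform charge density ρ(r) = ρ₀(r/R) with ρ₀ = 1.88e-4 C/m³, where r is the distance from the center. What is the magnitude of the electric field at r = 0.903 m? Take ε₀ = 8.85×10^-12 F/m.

E ≈ 3.01×10^5 N/C

Symmetry ⇒ E = E(r) r̂. Gaussian sphere of radius r = 0.903 m (r > R, all charge enclosed).
Q_enc = 4π ∫₀^R ρ₀(r'/R)^1 r'² dr' = 4πρ₀R³/4 = 2.733e-5 C.
Applying ∮E·dA = Q_enc/ε₀ with Φ = E(4πr²):
E = |Q_enc|/(4πε₀r²) = (2.733×10^-5)/(4π·8.85×10^-12·(0.903)²) = 3.01e5 N/C.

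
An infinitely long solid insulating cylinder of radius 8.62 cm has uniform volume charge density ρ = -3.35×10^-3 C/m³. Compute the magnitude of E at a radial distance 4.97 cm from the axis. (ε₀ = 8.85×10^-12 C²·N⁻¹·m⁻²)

|E| = 9.41e6 V/m

By cylindrical symmetry E is radial; use a coaxial Gaussian cylinder of radius 4.97 cm and length L (r < R).
Enclosed charge per unit length: λ_enc = ρ·πr² = (-3.35e-3)π(0.0497)² = -2.60×10^-5 C/m.
By Gauss's law (flux through the curved wall only), E·2πrL = λ_enc L/ε₀.
E = |λ_enc|/(2πε₀r) = (2.60×10^-5)/(2π·8.85×10^-12·0.0497) = 9.41e6 N/C.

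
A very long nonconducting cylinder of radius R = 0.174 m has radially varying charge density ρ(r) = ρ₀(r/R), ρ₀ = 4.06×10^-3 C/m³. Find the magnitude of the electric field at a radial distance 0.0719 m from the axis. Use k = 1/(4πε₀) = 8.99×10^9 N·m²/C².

E = 4.54×10^6 N/C

Coaxial Gaussian cylinder, radius r = 0.0719 m, length L (r < R).
Integrating ρ over the cross-section to radius r: λ_enc = (2πρ₀/R) ∫₀^r r'^2 dr' = 2πρ₀ r^3/(3·R) = 1.816e-5 C/m.
Applying ∮E·dA = Q_enc/ε₀ with the end caps contributing no flux:
E = 2k|λ_enc|/r = 2(8.99×10^9)(1.816×10^-5)/(0.0719) = 4.54×10^6 N/C.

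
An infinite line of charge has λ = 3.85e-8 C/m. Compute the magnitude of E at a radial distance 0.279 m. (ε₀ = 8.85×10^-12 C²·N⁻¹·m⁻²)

|E| ≈ 2.48×10^3 N/C

Choose a coaxial cylinder of radius r = 0.279 m (arbitrary length L) as the Gaussian surface.
Q_enc = λL, so λ_enc = 3.85×10^-8 C/m.
By Gauss's law (flux through the curved wall only), E·2πrL = λ_enc L/ε₀.
E = |λ_enc|/(2πε₀r) = (3.85×10^-8)/(2π·8.85×10^-12·0.279) = 2.48e3 N/C.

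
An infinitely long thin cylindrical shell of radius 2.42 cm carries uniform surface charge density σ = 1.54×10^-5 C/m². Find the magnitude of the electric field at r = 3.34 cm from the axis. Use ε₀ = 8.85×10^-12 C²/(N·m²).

Take a coaxial cylindrical Gaussian surface of radius r = 3.34 cm and length L (r > 2.42 cm).
The whole shell is enclosed: λ_enc = σ·2πR = (1.54e-5)·2π·(0.0242) = 2.342e-6 C/m.
Since E is radial and uniform over the curved surface, Φ = E·2πrL = Q_enc/ε₀ = λ_enc L/ε₀.
E = |λ_enc|/(2πε₀r) = (2.342×10^-6)/(2π·8.85×10^-12·0.0334) = 1.26×10^6 N/C.

|E| ≈ 1.26e6 N/C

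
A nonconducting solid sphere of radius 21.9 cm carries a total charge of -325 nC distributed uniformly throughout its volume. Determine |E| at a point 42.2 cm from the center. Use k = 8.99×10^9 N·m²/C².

By spherical symmetry E is radial; choose a Gaussian sphere of radius r = 42.2 cm (r > R, so the entire charge is enclosed).
Q_enc = -325 nC = -3.25×10^-7 C.
Since E is radial and uniform over the Gaussian sphere, Φ = E·4πr² = Q_enc/ε₀.
E = k|Q_enc|/r² = (8.99×10^9)(3.25e-7)/(0.422)² = 1.64e4 N/C.

|E| ≈ 1.64e4 V/m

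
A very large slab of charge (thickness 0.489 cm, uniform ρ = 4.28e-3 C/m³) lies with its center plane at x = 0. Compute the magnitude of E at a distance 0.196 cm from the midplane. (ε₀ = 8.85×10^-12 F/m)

By symmetry E is perpendicular to the slab. A Gaussian pillbox from −0.196 cm to +0.196 cm (face area A) lies entirely within the slab.
Q_enc = ρ·(2x)·A and flux = 2EA, so 2EA = 2ρxA/ε₀ ⇒ E = |ρ|x/ε₀.
E = (4.28×10^-3)(0.00196)/(8.85×10^-12) = 9.48e5 N/C.

|E| = 9.48×10^5 N/C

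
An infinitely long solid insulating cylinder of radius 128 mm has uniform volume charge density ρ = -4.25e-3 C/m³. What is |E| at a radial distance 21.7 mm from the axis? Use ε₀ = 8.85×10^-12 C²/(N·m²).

Coaxial Gaussian cylinder, radius r = 21.7 mm, length L (r < R).
Enclosed charge per unit length: λ_enc = ρ·πr² = (-4.25×10^-3)π(0.0217)² = -6.287e-6 C/m.
Since E is radial and uniform over the curved surface, Φ = E·2πrL = Q_enc/ε₀ = λ_enc L/ε₀.
E = |λ_enc|/(2πε₀r) = (6.287e-6)/(2π·8.85×10^-12·0.0217) = 5.21×10^6 N/C.

E ≈ 5.21×10^6 N/C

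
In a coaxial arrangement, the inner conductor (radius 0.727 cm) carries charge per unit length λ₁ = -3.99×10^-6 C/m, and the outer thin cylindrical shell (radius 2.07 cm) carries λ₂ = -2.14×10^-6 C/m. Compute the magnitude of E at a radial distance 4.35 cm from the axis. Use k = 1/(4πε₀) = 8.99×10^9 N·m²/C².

2.53e6 N/C

By cylindrical symmetry E is radial; use a coaxial Gaussian cylinder of radius 4.35 cm and length L (r > 2.07 cm, enclosing both).
λ_enc = λ₁ + λ₂ = (-3.99×10^-6) + (-2.14×10^-6) = -6.13×10^-6 C/m.
Since E is radial and uniform over the curved surface, Φ = E·2πrL = Q_enc/ε₀ = λ_enc L/ε₀.
E = 2k|λ_enc|/r = 2(8.99×10^9)(6.13×10^-6)/(0.0435) = 2.53×10^6 N/C.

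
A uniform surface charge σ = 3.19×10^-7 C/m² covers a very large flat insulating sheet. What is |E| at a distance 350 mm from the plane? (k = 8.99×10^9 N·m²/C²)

By planar symmetry E is perpendicular to the sheet and uniform; use a Gaussian pillbox with flat faces of area A on each side of the sheet.
Flux Φ = 2EA and Q_enc = σA, so 2EA = σA/ε₀ ⇒ E = |σ|/(2ε₀), independent of distance.
E = 2πk|σ| = 2π(8.99×10^9)(3.19×10^-7) = 1.80×10^4 N/C.

E = 1.80×10^4 V/m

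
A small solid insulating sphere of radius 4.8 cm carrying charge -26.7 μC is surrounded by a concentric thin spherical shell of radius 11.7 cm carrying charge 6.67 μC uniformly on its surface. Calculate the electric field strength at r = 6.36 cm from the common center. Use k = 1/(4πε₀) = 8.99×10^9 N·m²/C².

E = 5.93×10^7 V/m

Use a concentric Gaussian sphere at r = 6.36 cm (between the bodies, 4.8 cm < r < 11.7 cm).
The shell at 11.7 cm lies outside the Gaussian surface, so Q_enc = -26.7 μC = -2.67×10^-5 C.
Since E is radial and uniform over the Gaussian sphere, Φ = E·4πr² = Q_enc/ε₀.
E = k|Q_enc|/r² = (8.99×10^9)(2.67×10^-5)/(0.0636)² = 5.93e7 N/C.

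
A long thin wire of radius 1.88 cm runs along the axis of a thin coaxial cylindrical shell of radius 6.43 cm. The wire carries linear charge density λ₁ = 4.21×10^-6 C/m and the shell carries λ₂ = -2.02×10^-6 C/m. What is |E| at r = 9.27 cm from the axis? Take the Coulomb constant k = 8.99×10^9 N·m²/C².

Choose a coaxial cylinder of radius r = 9.27 cm (arbitrary length L) as the Gaussian surface (r > 6.43 cm, enclosing both).
λ_enc = λ₁ + λ₂ = (4.21×10^-6) + (-2.02e-6) = 2.19×10^-6 C/m.
By Gauss's law (flux through the curved wall only), E·2πrL = λ_enc L/ε₀.
E = 2k|λ_enc|/r = 2(8.99×10^9)(2.19e-6)/(0.0927) = 4.25e5 N/C.

E ≈ 4.25×10^5 N/C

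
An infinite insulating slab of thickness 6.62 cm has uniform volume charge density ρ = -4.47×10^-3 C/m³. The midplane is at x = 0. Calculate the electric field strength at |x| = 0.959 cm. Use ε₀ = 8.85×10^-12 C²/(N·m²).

|E| ≈ 4.84×10^6 N/C

By symmetry E is perpendicular to the slab. A Gaussian pillbox from −0.959 cm to +0.959 cm (face area A) lies entirely within the slab.
Q_enc = ρ·(2x)·A and flux = 2EA, so 2EA = 2ρxA/ε₀ ⇒ E = |ρ|x/ε₀.
E = (4.47×10^-3)(0.00959)/(8.85×10^-12) = 4.84e6 N/C.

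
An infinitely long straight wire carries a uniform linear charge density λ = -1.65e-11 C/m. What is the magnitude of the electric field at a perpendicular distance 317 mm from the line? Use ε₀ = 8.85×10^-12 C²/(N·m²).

0.936 N/C

By cylindrical symmetry E is radial; use a coaxial Gaussian cylinder of radius 317 mm and length L.
Q_enc = λL, so λ_enc = -1.65×10^-11 C/m.
Gauss's law: E·2πrL = λ_enc L/ε₀.
E = |λ_enc|/(2πε₀r) = (1.65×10^-11)/(2π·8.85×10^-12·0.317) = 0.936 N/C.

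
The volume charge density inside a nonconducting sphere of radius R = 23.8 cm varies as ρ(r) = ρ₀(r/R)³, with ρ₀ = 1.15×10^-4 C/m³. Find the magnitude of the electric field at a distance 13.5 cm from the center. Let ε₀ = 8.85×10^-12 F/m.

Use a concentric Gaussian sphere at r = 13.5 cm (r < R).
Q_enc = ∫₀^r ρ(r')·4πr'² dr' = (4πρ₀/R³) ∫₀^r r'^5 dr' = 4πρ₀ r^6/(6·R³) = 1.082×10^-7 C.
Since E is radial and uniform over the Gaussian sphere, Φ = E·4πr² = Q_enc/ε₀.
E = |Q_enc|/(4πε₀r²) = (1.082×10^-7)/(4π·8.85×10^-12·(0.135)²) = 5.34×10^4 N/C.

5.34×10^4 N/C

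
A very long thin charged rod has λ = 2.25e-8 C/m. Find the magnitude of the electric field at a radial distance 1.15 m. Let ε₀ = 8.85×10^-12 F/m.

Choose a coaxial cylinder of radius r = 1.15 m (arbitrary length L) as the Gaussian surface.
Q_enc = λL, so λ_enc = 2.25×10^-8 C/m.
Gauss's law: E·2πrL = λ_enc L/ε₀.
E = |λ_enc|/(2πε₀r) = (2.25×10^-8)/(2π·8.85×10^-12·1.15) = 352 N/C.

|E| = 352 V/m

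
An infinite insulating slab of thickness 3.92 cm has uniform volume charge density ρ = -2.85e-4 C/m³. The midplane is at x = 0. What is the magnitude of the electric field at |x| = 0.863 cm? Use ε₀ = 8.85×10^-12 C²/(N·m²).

By symmetry E is perpendicular to the slab. A Gaussian pillbox from −0.863 cm to +0.863 cm (face area A) lies entirely within the slab.
Q_enc = ρ·(2x)·A and flux = 2EA, so 2EA = 2ρxA/ε₀ ⇒ E = |ρ|x/ε₀.
E = (2.85×10^-4)(0.00863)/(8.85×10^-12) = 2.78×10^5 N/C.

|E| ≈ 2.78×10^5 V/m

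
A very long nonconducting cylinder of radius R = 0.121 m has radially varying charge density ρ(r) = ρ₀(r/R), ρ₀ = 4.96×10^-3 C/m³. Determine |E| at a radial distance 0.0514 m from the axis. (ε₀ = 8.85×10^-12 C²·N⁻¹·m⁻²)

Coaxial Gaussian cylinder, radius r = 0.0514 m, length L (r < R).
λ_enc = ∫₀^r ρ(r')·2πr' dr' = (2πρ₀/R)·r^3/3 = 1.166×10^-5 C/m.
Since E is radial and uniform over the curved surface, Φ = E·2πrL = Q_enc/ε₀ = λ_enc L/ε₀.
E = |λ_enc|/(2πε₀r) = (1.166×10^-5)/(2π·8.85×10^-12·0.0514) = 4.08e6 N/C.

|E| = 4.08×10^6 V/m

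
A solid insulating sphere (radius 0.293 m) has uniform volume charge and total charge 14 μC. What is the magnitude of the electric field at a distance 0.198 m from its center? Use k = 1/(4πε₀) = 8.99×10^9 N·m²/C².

|E| = 9.91×10^5 V/m

Use a concentric Gaussian sphere at r = 0.198 m (r < R).
Only the charge within r is enclosed: Q_enc = Q·(r/R)³ = (14 μC)·(0.198 m/0.293 m)³ = 4.32×10^-6 C.
Gauss's law: E·4πr² = Q_enc/ε₀.
E = k|Q_enc|/r² = (8.99×10^9)(4.32e-6)/(0.198)² = 9.91×10^5 N/C.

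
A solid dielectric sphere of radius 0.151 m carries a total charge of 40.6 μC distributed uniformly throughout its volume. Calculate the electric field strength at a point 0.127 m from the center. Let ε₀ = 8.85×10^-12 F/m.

|E| = 1.35×10^7 N/C

Symmetry ⇒ E = E(r) r̂. Gaussian sphere of radius r = 0.127 m (r < R).
Only the charge within r is enclosed: Q_enc = Q·(r/R)³ = (40.6 μC)·(0.127 m/0.151 m)³ = 2.415×10^-5 C.
Gauss's law: E·4πr² = Q_enc/ε₀.
E = |Q_enc|/(4πε₀r²) = (2.415e-5)/(4π·8.85×10^-12·(0.127)²) = 1.35e7 N/C.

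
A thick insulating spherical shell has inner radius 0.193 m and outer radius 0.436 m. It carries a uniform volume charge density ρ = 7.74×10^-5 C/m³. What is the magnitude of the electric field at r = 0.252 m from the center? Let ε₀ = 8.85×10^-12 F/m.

Symmetry ⇒ E = E(r) r̂. Gaussian sphere of radius r = 0.252 m (within the shell material, 0.193 m < r < 0.436 m).
Only the shell between 0.193 m and r is enclosed: Q_enc = ρ·(4π/3)(r³ − a³) = (7.74e-5)·(4π/3)·((0.252)³ − (0.193)³) = 2.858×10^-6 C.
Gauss's law: E·4πr² = Q_enc/ε₀.
E = |Q_enc|/(4πε₀r²) = (2.858e-6)/(4π·8.85×10^-12·(0.252)²) = 4.05×10^5 N/C.

E ≈ 4.05×10^5 N/C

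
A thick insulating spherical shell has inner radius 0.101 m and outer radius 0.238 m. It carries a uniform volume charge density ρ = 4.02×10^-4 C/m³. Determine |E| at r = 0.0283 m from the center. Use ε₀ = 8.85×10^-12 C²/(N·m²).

By spherical symmetry E is radial; choose a Gaussian sphere of radius r = 0.0283 m (r < 0.101 m, inside the empty cavity).
No charge is enclosed, so by Gauss's law E·4πr² = 0 ⇒ E = 0.

|E| = 0 V/m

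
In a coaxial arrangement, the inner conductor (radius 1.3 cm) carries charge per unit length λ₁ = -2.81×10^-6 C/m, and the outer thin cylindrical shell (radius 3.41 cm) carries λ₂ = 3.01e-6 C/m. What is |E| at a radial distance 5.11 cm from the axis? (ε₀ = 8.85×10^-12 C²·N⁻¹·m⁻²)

E ≈ 7.04e4 V/m

By cylindrical symmetry E is radial; use a coaxial Gaussian cylinder of radius 5.11 cm and length L (r > 3.41 cm, enclosing both).
λ_enc = λ₁ + λ₂ = (-2.81e-6) + (3.01×10^-6) = 2.00×10^-7 C/m.
Since E is radial and uniform over the curved surface, Φ = E·2πrL = Q_enc/ε₀ = λ_enc L/ε₀.
E = |λ_enc|/(2πε₀r) = (2.00×10^-7)/(2π·8.85×10^-12·0.0511) = 7.04e4 N/C.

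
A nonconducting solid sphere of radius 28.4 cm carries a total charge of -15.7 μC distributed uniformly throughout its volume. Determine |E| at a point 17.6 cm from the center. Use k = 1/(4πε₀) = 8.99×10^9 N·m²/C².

1.08×10^6 N/C

Symmetry ⇒ E = E(r) r̂. Gaussian sphere of radius r = 17.6 cm (r < R).
For a uniform sphere the enclosed fraction is (r/R)³, so Q_enc = (-15.7 μC)(0.176/0.284)³ = -3.737×10^-6 C.
Since E is radial and uniform over the Gaussian sphere, Φ = E·4πr² = Q_enc/ε₀.
E = k|Q_enc|/r² = (8.99×10^9)(3.737e-6)/(0.176)² = 1.08×10^6 N/C.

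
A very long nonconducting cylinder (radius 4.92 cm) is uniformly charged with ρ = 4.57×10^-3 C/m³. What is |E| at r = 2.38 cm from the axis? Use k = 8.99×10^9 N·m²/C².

6.14e6 N/C

Coaxial Gaussian cylinder, radius r = 2.38 cm, length L (r < R).
Enclosed charge per unit length: λ_enc = ρ·πr² = (4.57×10^-3)π(0.0238)² = 8.132e-6 C/m.
By Gauss's law (flux through the curved wall only), E·2πrL = λ_enc L/ε₀.
E = 2k|λ_enc|/r = 2(8.99×10^9)(8.132×10^-6)/(0.0238) = 6.14×10^6 N/C.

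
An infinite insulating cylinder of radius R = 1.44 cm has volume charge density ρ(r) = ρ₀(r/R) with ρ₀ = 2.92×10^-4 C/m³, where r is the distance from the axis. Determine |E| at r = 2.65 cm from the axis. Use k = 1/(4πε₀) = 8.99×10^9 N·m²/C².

8.60×10^4 V/m

By cylindrical symmetry E is radial; use a coaxial Gaussian cylinder of radius 2.65 cm and length L (r > R, full charge per length enclosed).
λ_enc = 2π ∫₀^R ρ₀(r'/R)^1 r' dr' = 2πρ₀R²/3 = 1.268e-7 C/m.
By Gauss's law (flux through the curved wall only), E·2πrL = λ_enc L/ε₀.
E = 2k|λ_enc|/r = 2(8.99×10^9)(1.268×10^-7)/(0.0265) = 8.60e4 N/C.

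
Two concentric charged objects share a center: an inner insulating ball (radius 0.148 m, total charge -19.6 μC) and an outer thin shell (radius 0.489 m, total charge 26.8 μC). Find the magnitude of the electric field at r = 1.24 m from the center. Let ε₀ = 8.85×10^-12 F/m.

Take a concentric spherical Gaussian surface of radius r = 1.24 m (r > 0.489 m, enclosing both).
Q_enc = (-19.6 μC) + (26.8 μC) = 7.20×10^-6 C.
By Gauss's law, ∮E·dA = E·4πr² = Q_enc/ε₀.
E = |Q_enc|/(4πε₀r²) = (7.20×10^-6)/(4π·8.85×10^-12·(1.24)²) = 4.21×10^4 N/C.

|E| ≈ 4.21×10^4 N/C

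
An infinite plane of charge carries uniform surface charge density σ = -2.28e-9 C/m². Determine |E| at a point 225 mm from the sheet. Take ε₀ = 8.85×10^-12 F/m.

|E| = 129 V/m

By planar symmetry E is perpendicular to the sheet and uniform; use a Gaussian pillbox with flat faces of area A on each side of the sheet.
Only the two end caps contribute flux: Φ = 2EA. With Q_enc = σA, Gauss's law gives E = |σ|/(2ε₀).
E = |σ|/(2ε₀) = (2.28e-9)/(2·8.85×10^-12) = 129 N/C.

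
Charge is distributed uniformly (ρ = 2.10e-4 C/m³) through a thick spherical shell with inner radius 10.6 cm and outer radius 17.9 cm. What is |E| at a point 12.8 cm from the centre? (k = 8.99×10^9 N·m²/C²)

Take a concentric spherical Gaussian surface of radius r = 12.8 cm (within the shell material, 10.6 cm < r < 17.9 cm).
Enclosed charge is the volume from a to r: Q_enc = (4π/3)ρ(r³ − a³) = 7.971×10^-7 C.
Since E is radial and uniform over the Gaussian sphere, Φ = E·4πr² = Q_enc/ε₀.
E = k|Q_enc|/r² = (8.99×10^9)(7.971×10^-7)/(0.128)² = 4.37e5 N/C.

E = 4.37e5 N/C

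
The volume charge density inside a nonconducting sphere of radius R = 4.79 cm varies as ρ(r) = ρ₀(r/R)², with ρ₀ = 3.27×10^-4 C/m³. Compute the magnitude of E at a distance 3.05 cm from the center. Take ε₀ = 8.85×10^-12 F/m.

Symmetry ⇒ E = E(r) r̂. Gaussian sphere of radius r = 3.05 cm (r < R).
Q_enc = ∫₀^r ρ(r')·4πr'² dr' = (4πρ₀/R²) ∫₀^r r'^4 dr' = 4πρ₀ r^5/(5·R²) = 9.454e-9 C.
Gauss's law: E·4πr² = Q_enc/ε₀.
E = |Q_enc|/(4πε₀r²) = (9.454e-9)/(4π·8.85×10^-12·(0.0305)²) = 9.14×10^4 N/C.

|E| ≈ 9.14×10^4 N/C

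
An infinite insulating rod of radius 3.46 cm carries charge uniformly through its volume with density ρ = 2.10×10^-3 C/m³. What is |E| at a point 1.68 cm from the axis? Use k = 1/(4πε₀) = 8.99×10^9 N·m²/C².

Choose a coaxial cylinder of radius r = 1.68 cm (arbitrary length L) as the Gaussian surface (r < R).
Charge inside radius r per length L is ρ·πr²·L, so λ_enc = ρπr² = 1.862×10^-6 C/m.
By Gauss's law (flux through the curved wall only), E·2πrL = λ_enc L/ε₀.
E = 2k|λ_enc|/r = 2(8.99×10^9)(1.862×10^-6)/(0.0168) = 1.99×10^6 N/C.

|E| ≈ 1.99×10^6 N/C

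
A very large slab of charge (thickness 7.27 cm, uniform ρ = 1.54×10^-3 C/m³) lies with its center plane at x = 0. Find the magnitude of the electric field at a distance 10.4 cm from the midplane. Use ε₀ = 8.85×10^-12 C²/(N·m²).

The point |x| = 10.4 cm lies outside the slab (half-thickness 0.03635 m). A symmetric pillbox spanning the full slab encloses Q_enc = ρ·d·A.
Flux = 2EA ⇒ E = |ρ|d/(2ε₀), independent of distance outside.
E = (1.54e-3)(0.0727)/(2·8.85×10^-12) = 6.33e6 N/C.

E ≈ 6.33×10^6 N/C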